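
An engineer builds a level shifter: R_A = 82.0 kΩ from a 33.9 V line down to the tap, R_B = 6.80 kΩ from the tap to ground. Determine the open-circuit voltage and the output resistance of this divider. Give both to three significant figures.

V_th is the open-circuit tap voltage: 33.9 × 6.80/(82.0 + 6.80) = 2.60 V.
With the supply zeroed, R_A and R_B appear in parallel from the tap: R_th = R_A‖R_B = (82.0 × 6.80)/88.80 = 6.28 kΩ.

V_th = 2.60 V, R_th = 6.28 kΩ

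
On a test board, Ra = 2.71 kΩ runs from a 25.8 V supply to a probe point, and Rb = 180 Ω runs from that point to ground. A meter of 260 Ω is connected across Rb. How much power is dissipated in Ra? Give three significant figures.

Total resistance from the source is Ra + (Rb‖R_L) = 2816 Ω, so I = 25.8/2816 Ω = 9.161 mA.
P = I²·Ra = (9.161 mA)² × 2.71 kΩ = 227 mW.

P ≈ 227 mW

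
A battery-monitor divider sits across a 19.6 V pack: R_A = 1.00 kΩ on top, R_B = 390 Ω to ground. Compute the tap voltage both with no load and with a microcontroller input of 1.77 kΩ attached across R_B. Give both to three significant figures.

Open-circuit: V = 19.6 × 390/(1000 + 390) = 5.50 V.
With the load, R_B becomes R_B‖R_L = 319.6 Ω, so V = 19.6 × 319.6/1320 = 4.75 V.

Unloaded: 5.50 V; loaded: 4.75 V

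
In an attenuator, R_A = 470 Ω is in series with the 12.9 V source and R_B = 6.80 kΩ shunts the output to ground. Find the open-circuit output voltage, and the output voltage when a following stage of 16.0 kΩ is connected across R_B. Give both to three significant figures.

Open-circuit: V = 12.9 × 6800/(470 + 6800) = 12.1 V.
With the load, R_B becomes R_B‖R_L = 4772 Ω, so V = 12.9 × 4772/5242 = 11.7 V.

Unloaded: 12.1 V; loaded: 11.7 V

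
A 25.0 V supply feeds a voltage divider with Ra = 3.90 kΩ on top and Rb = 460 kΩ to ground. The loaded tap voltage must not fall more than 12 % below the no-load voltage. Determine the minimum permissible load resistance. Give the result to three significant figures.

R_L(min) ≈ 28.4 kΩ

Output resistance R_th = Ra‖Rb = (3.90 × 460)/463.9 = 3.867 kΩ.
The fractional drop is R_th/(R_th + R_L); requiring this ≤ 0.120 gives R_L ≥ R_th(1/0.120 − 1) = 3.867 × 7.333 = 28.4 kΩ.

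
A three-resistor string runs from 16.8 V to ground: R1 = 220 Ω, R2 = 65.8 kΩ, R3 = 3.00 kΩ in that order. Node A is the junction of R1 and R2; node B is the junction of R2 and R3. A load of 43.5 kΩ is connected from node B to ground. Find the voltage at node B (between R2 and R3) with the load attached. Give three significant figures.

At node B, R3 is in parallel with the load: R3‖R_L = 2806 Ω.
Below node A the resistance is R2 + (R3‖R_L) = 68610 Ω, so V_A = 16.8 × 68610/68830 = 16.75 V.
Then V_B = V_A × (R3‖R_L)/(R2 + R3‖R_L) = 16.75 × 2806/68610 = 0.685 V.

V ≈ 0.685 V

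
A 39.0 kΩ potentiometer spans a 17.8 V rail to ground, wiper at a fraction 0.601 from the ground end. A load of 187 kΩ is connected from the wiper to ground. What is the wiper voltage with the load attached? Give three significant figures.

V ≈ 10.2 V

The wiper splits the pot into (1−α)R = 15.56 kΩ above and αR = 23.44 kΩ below.
Lower section ‖ load = 20.83 kΩ.
V_wiper = 17.8 × 20.83/(15.56 + 20.83) = 10.2 V.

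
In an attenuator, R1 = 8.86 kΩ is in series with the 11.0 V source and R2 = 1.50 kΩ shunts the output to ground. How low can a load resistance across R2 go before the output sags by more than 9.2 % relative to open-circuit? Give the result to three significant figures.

R_L(min) ≈ 12.7 kΩ

Output resistance R_th = R1‖R2 = (8.86 × 1.50)/10.36 = 1.283 kΩ.
The fractional drop is R_th/(R_th + R_L); requiring this ≤ 0.0920 gives R_L ≥ R_th(1/0.0920 − 1) = 1.283 × 9.870 = 12.7 kΩ.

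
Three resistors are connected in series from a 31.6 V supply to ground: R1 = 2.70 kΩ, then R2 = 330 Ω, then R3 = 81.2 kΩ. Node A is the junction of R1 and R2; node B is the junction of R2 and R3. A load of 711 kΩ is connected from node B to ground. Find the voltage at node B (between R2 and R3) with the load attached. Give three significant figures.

V ≈ 30.3 V

At node B, R3 is in parallel with the load: R3‖R_L = 72880 Ω.
Below node A the resistance is R2 + (R3‖R_L) = 73210 Ω, so V_A = 31.6 × 73210/75910 = 30.48 V.
Then V_B = V_A × (R3‖R_L)/(R2 + R3‖R_L) = 30.48 × 72880/73210 = 30.3 V.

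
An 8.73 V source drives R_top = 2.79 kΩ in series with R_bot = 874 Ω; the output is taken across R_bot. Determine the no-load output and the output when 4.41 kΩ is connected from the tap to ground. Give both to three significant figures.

Open-circuit: V = 8.73 × 874/(2790 + 874) = 2.08 V.
With the load, R_bot becomes R_bot‖R_L = 729.4 Ω, so V = 8.73 × 729.4/3519 = 1.81 V.

Unloaded: 2.08 V; loaded: 1.81 V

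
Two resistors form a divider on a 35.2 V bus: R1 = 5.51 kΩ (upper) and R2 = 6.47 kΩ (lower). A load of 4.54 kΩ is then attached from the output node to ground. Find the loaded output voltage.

The load sits in parallel with R2: R2‖R_L = (6.47 × 4.54) / (6.47 + 4.54) = 2.668 kΩ.
V_out = 35.2 × 2.668 / (5.51 + 2.668) = 35.2 × 2.668/8.178 = 11.5 V.
(Unloaded it would have been 19.0 V.)

V_out ≈ 11.5 V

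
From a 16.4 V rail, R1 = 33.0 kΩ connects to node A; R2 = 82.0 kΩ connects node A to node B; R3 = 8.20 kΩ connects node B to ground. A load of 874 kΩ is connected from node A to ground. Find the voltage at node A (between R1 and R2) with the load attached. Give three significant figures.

Below node A the series string R2+R3 = 90.20 kΩ sits in parallel with the 874 kΩ load: 81.76 kΩ.
V_A = 16.4 × 81.76/(33.0 + 81.76) = 11.7 V.

V ≈ 11.7 V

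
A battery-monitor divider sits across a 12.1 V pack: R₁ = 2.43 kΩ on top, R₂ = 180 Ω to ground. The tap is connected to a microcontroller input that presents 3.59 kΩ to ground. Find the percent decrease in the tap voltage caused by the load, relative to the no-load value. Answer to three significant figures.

The divider's output (Thévenin) resistance is R₁‖R₂ = 167.6 Ω.
Fractional drop under load = R_th/(R_th + R_L) = 167.6 / (167.6 + 3590) = 0.04460.
So the output falls by 4.46 %.

4.46 %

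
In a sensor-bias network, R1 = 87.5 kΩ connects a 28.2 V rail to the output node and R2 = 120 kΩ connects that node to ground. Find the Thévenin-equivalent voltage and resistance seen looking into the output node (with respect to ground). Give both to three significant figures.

V_th = 16.3 V, R_th = 50.6 kΩ

V_th is the open-circuit tap voltage: 28.2 × 120/(87.5 + 120) = 16.3 V.
With the supply zeroed, R1 and R2 appear in parallel from the tap: R_th = R1‖R2 = (87.5 × 120)/207.5 = 50.6 kΩ.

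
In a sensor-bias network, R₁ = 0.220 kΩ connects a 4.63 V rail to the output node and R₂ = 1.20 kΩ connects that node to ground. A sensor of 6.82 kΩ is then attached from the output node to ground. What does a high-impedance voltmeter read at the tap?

V_out ≈ 3.81 V

The load sits in parallel with R₂: R₂‖R_L = (1200 × 6820) / (1200 + 6820) = 1020 Ω.
V_out = 4.63 × 1020 / (220 + 1020) = 4.63 × 1020/1240 = 3.81 V.
(Unloaded it would have been 3.91 V.)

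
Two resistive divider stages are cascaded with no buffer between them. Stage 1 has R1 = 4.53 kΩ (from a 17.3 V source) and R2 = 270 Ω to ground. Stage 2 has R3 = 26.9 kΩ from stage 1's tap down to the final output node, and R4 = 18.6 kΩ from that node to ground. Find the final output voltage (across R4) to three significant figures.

Stage 2 presents R3+R4 = 45500 Ω as a load on stage 1's tap.
Stage 1's lower leg becomes R2‖(R3+R4) = 268.4 Ω, so V_mid = 17.3 × 268.4/4798 = 0.9677 V.
Stage 2 is itself unloaded: V_out = V_mid × R4/(R3+R4) = 0.9677 × 18600/45500 = 0.396 V.

V_out ≈ 0.396 V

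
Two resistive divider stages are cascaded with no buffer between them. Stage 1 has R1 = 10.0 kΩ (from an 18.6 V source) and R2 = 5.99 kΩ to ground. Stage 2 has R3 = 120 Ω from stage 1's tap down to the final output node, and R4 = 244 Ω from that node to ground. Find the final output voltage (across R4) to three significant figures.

V_out ≈ 0.414 V

Stage 2 presents R3+R4 = 364.0 Ω as a load on stage 1's tap.
Stage 1's lower leg becomes R2‖(R3+R4) = 343.1 Ω, so V_mid = 18.6 × 343.1/10340 = 0.6171 V.
Stage 2 is itself unloaded: V_out = V_mid × R4/(R3+R4) = 0.6171 × 244/364.0 = 0.414 V.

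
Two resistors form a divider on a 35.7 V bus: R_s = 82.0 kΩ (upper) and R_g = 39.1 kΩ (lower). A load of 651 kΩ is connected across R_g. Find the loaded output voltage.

The load sits in parallel with R_g: R_g‖R_L = (39.1 × 651) / (39.1 + 651) = 36.88 kΩ.
V_out = 35.7 × 36.88 / (82.0 + 36.88) = 35.7 × 36.88/118.9 = 11.1 V.
(Unloaded it would have been 11.5 V.)

V_out ≈ 11.1 V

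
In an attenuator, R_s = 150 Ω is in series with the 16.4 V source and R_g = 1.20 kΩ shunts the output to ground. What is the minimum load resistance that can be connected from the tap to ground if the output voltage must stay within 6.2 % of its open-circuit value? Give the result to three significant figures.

Output resistance R_th = R_s‖R_g = (150 × 1200)/1350 = 133.3 Ω.
The fractional drop is R_th/(R_th + R_L); requiring this ≤ 0.0620 gives R_L ≥ R_th(1/0.0620 − 1) = 133.3 × 15.13 = 2.02 kΩ.

R_L(min) ≈ 2.02 kΩ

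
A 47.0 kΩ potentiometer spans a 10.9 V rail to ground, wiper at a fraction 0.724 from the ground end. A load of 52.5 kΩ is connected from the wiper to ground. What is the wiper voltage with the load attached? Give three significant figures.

V ≈ 6.69 V

The wiper splits the pot into (1−α)R = 12.97 kΩ above and αR = 34.03 kΩ below.
Lower section ‖ load = 20.65 kΩ.
V_wiper = 10.9 × 20.65/(12.97 + 20.65) = 6.69 V.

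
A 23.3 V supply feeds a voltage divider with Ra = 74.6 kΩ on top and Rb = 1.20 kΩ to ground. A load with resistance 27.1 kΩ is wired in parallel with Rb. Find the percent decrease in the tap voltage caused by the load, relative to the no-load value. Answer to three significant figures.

The divider's output (Thévenin) resistance is Ra‖Rb = 1.181 kΩ.
Fractional drop under load = R_th/(R_th + R_L) = 1.181 / (1.181 + 27.1) = 0.04176.
So the output falls by 4.18 %.

4.18 %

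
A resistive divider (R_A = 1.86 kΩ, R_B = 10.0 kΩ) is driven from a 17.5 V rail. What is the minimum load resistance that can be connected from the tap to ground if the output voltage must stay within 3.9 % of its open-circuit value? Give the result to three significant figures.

Output resistance R_th = R_A‖R_B = (1.86 × 10.0)/11.86 = 1.568 kΩ.
The fractional drop is R_th/(R_th + R_L); requiring this ≤ 0.0390 gives R_L ≥ R_th(1/0.0390 − 1) = 1.568 × 24.64 = 38.6 kΩ.

R_L(min) ≈ 38.6 kΩ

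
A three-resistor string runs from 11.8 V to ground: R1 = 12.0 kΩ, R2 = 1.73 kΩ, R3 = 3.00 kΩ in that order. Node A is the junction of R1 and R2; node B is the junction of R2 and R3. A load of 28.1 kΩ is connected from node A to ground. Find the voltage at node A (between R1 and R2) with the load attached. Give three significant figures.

V ≈ 2.98 V

Below node A the series string R2+R3 = 4.730 kΩ sits in parallel with the 28.1 kΩ load: 4.049 kΩ.
V_A = 11.8 × 4.049/(12.0 + 4.049) = 2.98 V.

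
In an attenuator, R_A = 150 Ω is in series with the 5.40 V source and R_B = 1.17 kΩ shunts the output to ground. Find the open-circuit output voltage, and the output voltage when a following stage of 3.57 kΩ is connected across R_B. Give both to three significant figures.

Open-circuit: V = 5.40 × 1170/(150 + 1170) = 4.79 V.
With the load, R_B becomes R_B‖R_L = 881.2 Ω, so V = 5.40 × 881.2/1031 = 4.61 V.

Unloaded: 4.79 V; loaded: 4.61 V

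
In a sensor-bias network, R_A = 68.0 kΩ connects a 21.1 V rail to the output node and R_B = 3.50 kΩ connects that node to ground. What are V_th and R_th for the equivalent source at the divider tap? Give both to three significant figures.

V_th is the open-circuit tap voltage: 21.1 × 3.50/(68.0 + 3.50) = 1.03 V.
With the supply zeroed, R_A and R_B appear in parallel from the tap: R_th = R_A‖R_B = (68.0 × 3.50)/71.50 = 3.33 kΩ.

V_th = 1.03 V, R_th = 3.33 kΩ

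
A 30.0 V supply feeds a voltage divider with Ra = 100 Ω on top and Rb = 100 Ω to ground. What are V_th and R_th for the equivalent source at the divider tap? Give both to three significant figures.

V_th = 15.0 V, R_th = 50.0 Ω

V_th is the open-circuit tap voltage: 30.0 × 100/(100 + 100) = 15.0 V.
With the supply zeroed, Ra and Rb appear in parallel from the tap: R_th = Ra‖Rb = (100 × 100)/200.0 = 50.0 Ω.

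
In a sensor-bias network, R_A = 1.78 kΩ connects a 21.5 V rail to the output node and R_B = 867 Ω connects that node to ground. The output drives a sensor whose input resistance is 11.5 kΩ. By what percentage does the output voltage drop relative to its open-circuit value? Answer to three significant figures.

The divider's output (Thévenin) resistance is R_A‖R_B = 583.0 Ω.
Fractional drop under load = R_th/(R_th + R_L) = 583.0 / (583.0 + 11500) = 0.04825.
So the output falls by 4.83 %.

4.83 %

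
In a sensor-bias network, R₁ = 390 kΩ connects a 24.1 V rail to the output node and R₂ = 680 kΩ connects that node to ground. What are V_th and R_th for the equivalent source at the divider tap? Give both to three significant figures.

V_th is the open-circuit tap voltage: 24.1 × 680/(390 + 680) = 15.3 V.
With the supply zeroed, R₁ and R₂ appear in parallel from the tap: R_th = R₁‖R₂ = (390 × 680)/1070 = 248 kΩ.

V_th = 15.3 V, R_th = 248 kΩ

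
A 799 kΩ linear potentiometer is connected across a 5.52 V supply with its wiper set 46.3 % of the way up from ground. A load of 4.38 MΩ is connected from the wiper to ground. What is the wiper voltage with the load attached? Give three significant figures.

The wiper splits the pot into (1−α)R = 429.1 kΩ above and αR = 369.9 kΩ below.
Lower section ‖ load = 341.1 kΩ.
V_wiper = 5.52 × 341.1/(429.1 + 341.1) = 2.44 V.

V ≈ 2.44 V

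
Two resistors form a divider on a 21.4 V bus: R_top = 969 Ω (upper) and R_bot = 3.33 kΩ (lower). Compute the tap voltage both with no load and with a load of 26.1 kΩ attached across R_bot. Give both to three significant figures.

Open-circuit: V = 21.4 × 3330/(969 + 3330) = 16.6 V.
With the load, R_bot becomes R_bot‖R_L = 2953 Ω, so V = 21.4 × 2953/3922 = 16.1 V.

Unloaded: 16.6 V; loaded: 16.1 V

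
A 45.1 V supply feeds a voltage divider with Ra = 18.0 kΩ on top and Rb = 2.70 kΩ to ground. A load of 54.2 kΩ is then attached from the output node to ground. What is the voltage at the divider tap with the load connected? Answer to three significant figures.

The load sits in parallel with Rb: Rb‖R_L = (2.70 × 54.2) / (2.70 + 54.2) = 2.572 kΩ.
V_out = 45.1 × 2.572 / (18.0 + 2.572) = 45.1 × 2.572/20.57 = 5.64 V.
(Unloaded it would have been 5.88 V.)

V_out ≈ 5.64 V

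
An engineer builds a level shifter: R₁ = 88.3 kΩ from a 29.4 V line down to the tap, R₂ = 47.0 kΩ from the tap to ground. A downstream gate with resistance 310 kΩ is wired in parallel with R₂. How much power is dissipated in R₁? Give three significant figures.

Total resistance from the source is R₁ + (R₂‖R_L) = 129.1 kΩ, so I = 29.4/129.1 kΩ = 0.2277 mA.
P = I²·R₁ = (0.2277 mA)² × 88.3 kΩ = 4.58 mW.

P ≈ 4.58 mW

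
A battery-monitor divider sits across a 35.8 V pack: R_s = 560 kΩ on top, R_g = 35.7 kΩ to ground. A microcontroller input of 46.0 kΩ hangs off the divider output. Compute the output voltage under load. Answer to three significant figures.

The load sits in parallel with R_g: R_g‖R_L = (35.7 × 46.0) / (35.7 + 46.0) = 20.10 kΩ.
V_out = 35.8 × 20.10 / (560 + 20.10) = 35.8 × 20.10/580.1 = 1.24 V.

V_out ≈ 1.24 V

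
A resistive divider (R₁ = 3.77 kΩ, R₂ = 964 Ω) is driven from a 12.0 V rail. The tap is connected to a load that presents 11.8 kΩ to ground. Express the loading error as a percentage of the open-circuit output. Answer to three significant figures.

The divider's output (Thévenin) resistance is R₁‖R₂ = 767.7 Ω.
Fractional drop under load = R_th/(R_th + R_L) = 767.7 / (767.7 + 11800) = 0.06108.
So the output falls by 6.11 %.

6.11 %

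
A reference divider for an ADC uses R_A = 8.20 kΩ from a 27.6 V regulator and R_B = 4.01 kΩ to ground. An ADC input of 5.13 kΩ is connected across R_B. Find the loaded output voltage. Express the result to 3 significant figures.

The load sits in parallel with R_B: R_B‖R_L = (4.01 × 5.13) / (4.01 + 5.13) = 2.251 kΩ.
V_out = 27.6 × 2.251 / (8.20 + 2.251) = 27.6 × 2.251/10.45 = 5.94 V.

V_out ≈ 5.94 V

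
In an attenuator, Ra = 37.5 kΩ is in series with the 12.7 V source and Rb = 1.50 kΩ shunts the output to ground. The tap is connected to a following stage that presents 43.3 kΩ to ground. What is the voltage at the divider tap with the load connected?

The load sits in parallel with Rb: Rb‖R_L = (1.50 × 43.3) / (1.50 + 43.3) = 1.450 kΩ.
V_out = 12.7 × 1.450 / (37.5 + 1.450) = 12.7 × 1.450/38.95 = 0.473 V.
(Unloaded it would have been 0.488 V.)

V_out ≈ 0.473 V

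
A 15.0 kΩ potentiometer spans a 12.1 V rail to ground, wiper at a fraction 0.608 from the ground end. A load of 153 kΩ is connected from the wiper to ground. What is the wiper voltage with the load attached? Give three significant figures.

The wiper splits the pot into (1−α)R = 5.880 kΩ above and αR = 9.120 kΩ below.
Lower section ‖ load = 8.607 kΩ.
V_wiper = 12.1 × 8.607/(5.880 + 8.607) = 7.19 V.

V ≈ 7.19 V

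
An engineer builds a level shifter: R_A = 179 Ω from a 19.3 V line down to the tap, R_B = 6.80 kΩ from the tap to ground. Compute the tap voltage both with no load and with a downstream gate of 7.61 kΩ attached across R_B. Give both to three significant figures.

Unloaded: 18.8 V; loaded: 18.4 V

Open-circuit: V = 19.3 × 6800/(179 + 6800) = 18.8 V.
With the load, R_B becomes R_B‖R_L = 3591 Ω, so V = 19.3 × 3591/3770 = 18.4 V.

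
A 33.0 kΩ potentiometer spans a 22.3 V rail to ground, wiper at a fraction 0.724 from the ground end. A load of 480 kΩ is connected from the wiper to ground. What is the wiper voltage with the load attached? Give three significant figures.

The wiper splits the pot into (1−α)R = 9.108 kΩ above and αR = 23.89 kΩ below.
Lower section ‖ load = 22.76 kΩ.
V_wiper = 22.3 × 22.76/(9.108 + 22.76) = 15.9 V.

V ≈ 15.9 V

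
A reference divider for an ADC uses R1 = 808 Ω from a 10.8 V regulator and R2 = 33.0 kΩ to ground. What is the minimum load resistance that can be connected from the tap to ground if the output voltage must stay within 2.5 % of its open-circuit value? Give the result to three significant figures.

Output resistance R_th = R1‖R2 = (808 × 33000)/33810 = 788.7 Ω.
The fractional drop is R_th/(R_th + R_L); requiring this ≤ 0.0250 gives R_L ≥ R_th(1/0.0250 − 1) = 788.7 × 39.00 = 30.8 kΩ.

R_L(min) ≈ 30.8 kΩ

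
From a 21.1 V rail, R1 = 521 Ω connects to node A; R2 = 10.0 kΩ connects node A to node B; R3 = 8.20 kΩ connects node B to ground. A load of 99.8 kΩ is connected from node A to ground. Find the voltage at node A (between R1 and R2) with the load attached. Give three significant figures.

Below node A the series string R2+R3 = 18200 Ω sits in parallel with the 99800 Ω load: 15390 Ω.
V_A = 21.1 × 15390/(521 + 15390) = 20.4 V.

V ≈ 20.4 V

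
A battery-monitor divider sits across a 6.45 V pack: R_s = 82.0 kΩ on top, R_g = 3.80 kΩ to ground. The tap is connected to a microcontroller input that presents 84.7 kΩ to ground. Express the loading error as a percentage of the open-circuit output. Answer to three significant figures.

The divider's output (Thévenin) resistance is R_s‖R_g = 3.632 kΩ.
Fractional drop under load = R_th/(R_th + R_L) = 3.632 / (3.632 + 84.7) = 0.04111.
So the output falls by 4.11 %.

4.11 %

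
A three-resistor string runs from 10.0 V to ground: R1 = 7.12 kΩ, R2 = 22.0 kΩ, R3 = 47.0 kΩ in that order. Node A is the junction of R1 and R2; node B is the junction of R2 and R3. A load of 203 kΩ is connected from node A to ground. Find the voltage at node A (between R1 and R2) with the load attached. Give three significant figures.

Below node A the series string R2+R3 = 69.00 kΩ sits in parallel with the 203 kΩ load: 51.50 kΩ.
V_A = 10.0 × 51.50/(7.12 + 51.50) = 8.79 V.

V ≈ 8.79 V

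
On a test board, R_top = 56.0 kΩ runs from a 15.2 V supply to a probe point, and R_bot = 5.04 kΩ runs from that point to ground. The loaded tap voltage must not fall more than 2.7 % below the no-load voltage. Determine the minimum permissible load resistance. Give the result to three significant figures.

Output resistance R_th = R_top‖R_bot = (56.0 × 5.04)/61.04 = 4.624 kΩ.
The fractional drop is R_th/(R_th + R_L); requiring this ≤ 0.0270 gives R_L ≥ R_th(1/0.0270 − 1) = 4.624 × 36.04 = 167 kΩ.

R_L(min) ≈ 167 kΩ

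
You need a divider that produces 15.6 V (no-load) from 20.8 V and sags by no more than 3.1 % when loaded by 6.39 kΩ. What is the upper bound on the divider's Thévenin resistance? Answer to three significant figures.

Loading drop = R_th/(R_th + R_L) ≤ 0.0310, so R_th ≤ R_L · ε/(1−ε) = 6.39 kΩ × 0.0310/0.9690 = 204 Ω.
(Any R1, R2 with R2/(R1+R2) = 0.750 and R1‖R2 ≤ 204 Ω will meet the spec.)

R_th ≤ 204 Ω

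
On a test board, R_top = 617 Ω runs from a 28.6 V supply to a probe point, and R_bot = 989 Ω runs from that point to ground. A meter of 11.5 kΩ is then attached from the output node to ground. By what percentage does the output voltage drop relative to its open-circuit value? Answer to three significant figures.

3.20 %

The divider's output (Thévenin) resistance is R_top‖R_bot = 380.0 Ω.
Fractional drop under load = R_th/(R_th + R_L) = 380.0 / (380.0 + 11500) = 0.03198.
So the output falls by 3.20 %.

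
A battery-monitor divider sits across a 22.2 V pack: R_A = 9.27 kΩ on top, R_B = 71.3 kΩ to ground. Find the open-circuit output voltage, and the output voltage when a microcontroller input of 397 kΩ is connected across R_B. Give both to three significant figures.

Unloaded: 19.6 V; loaded: 19.2 V

Open-circuit: V = 22.2 × 71.3/(9.27 + 71.3) = 19.6 V.
With the load, R_B becomes R_B‖R_L = 60.44 kΩ, so V = 22.2 × 60.44/69.71 = 19.2 V.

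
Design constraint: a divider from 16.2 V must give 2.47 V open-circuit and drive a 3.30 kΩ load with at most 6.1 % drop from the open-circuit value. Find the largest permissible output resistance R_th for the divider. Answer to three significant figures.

R_th ≤ 214 Ω

Loading drop = R_th/(R_th + R_L) ≤ 0.0610, so R_th ≤ R_L · ε/(1−ε) = 3.30 kΩ × 0.0610/0.9390 = 214 Ω.
(Any R1, R2 with R2/(R1+R2) = 0.152 and R1‖R2 ≤ 214 Ω will meet the spec.)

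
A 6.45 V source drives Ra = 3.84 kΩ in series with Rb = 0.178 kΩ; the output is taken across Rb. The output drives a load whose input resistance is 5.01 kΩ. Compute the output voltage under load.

V_out ≈ 0.276 V

The load sits in parallel with Rb: Rb‖R_L = (178 × 5010) / (178 + 5010) = 171.9 Ω.
V_out = 6.45 × 171.9 / (3840 + 171.9) = 6.45 × 171.9/4012 = 0.276 V.
(Unloaded it would have been 0.286 V.)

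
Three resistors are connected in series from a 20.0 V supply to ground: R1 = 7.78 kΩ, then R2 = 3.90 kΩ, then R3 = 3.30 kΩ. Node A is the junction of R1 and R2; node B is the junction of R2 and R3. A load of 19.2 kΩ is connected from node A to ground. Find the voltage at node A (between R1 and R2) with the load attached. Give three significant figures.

V ≈ 8.05 V

Below node A the series string R2+R3 = 7.200 kΩ sits in parallel with the 19.2 kΩ load: 5.236 kΩ.
V_A = 20.0 × 5.236/(7.78 + 5.236) = 8.05 V.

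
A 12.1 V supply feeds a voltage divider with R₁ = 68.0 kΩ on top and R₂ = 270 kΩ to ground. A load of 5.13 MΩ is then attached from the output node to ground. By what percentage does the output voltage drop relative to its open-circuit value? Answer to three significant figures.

1.05 %

The divider's output (Thévenin) resistance is R₁‖R₂ = 54.32 kΩ.
Fractional drop under load = R_th/(R_th + R_L) = 54.32 / (54.32 + 5130) = 0.01048.
So the output falls by 1.05 %.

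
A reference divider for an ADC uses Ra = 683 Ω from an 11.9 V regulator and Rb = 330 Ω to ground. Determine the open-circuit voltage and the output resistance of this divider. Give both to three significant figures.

V_th is the open-circuit tap voltage: 11.9 × 330/(683 + 330) = 3.88 V.
With the supply zeroed, Ra and Rb appear in parallel from the tap: R_th = Ra‖Rb = (683 × 330)/1013 = 222 Ω.

V_th = 3.88 V, R_th = 222 Ω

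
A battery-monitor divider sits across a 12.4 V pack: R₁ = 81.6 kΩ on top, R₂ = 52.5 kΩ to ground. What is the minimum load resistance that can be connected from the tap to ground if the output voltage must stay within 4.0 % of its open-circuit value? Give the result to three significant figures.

Output resistance R_th = R₁‖R₂ = (81.6 × 52.5)/134.1 = 31.95 kΩ.
The fractional drop is R_th/(R_th + R_L); requiring this ≤ 0.0400 gives R_L ≥ R_th(1/0.0400 − 1) = 31.95 × 24.00 = 767 kΩ.

R_L(min) ≈ 767 kΩ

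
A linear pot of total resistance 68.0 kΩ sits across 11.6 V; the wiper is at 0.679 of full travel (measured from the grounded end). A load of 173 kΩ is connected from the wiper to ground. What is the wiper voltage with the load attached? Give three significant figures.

The wiper splits the pot into (1−α)R = 21.83 kΩ above and αR = 46.17 kΩ below.
Lower section ‖ load = 36.45 kΩ.
V_wiper = 11.6 × 36.45/(21.83 + 36.45) = 7.25 V.

V ≈ 7.25 V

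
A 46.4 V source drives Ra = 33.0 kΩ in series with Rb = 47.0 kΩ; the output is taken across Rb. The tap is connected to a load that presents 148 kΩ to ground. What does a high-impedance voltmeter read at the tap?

V_out ≈ 24.1 V

The load sits in parallel with Rb: Rb‖R_L = (47.0 × 148) / (47.0 + 148) = 35.67 kΩ.
V_out = 46.4 × 35.67 / (33.0 + 35.67) = 46.4 × 35.67/68.67 = 24.1 V.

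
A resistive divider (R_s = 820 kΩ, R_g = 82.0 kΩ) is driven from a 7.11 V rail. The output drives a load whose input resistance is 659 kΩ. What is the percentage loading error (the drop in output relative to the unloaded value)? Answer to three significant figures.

10.2 %

Unloaded V = 7.11 × 82.0/902.0 = 0.64636 V.
Loaded: R_g‖R_L = 72.93 kΩ, giving V = 7.11 × 72.93/892.9 = 0.58068 V.
Drop = (0.64636 − 0.58068) / 0.64636 = 10.2 %.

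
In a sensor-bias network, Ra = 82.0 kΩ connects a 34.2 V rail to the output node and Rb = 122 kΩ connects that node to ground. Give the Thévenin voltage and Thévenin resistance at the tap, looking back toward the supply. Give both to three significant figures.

V_th = 20.5 V, R_th = 49.0 kΩ

V_th is the open-circuit tap voltage: 34.2 × 122/(82.0 + 122) = 20.5 V.
With the supply zeroed, Ra and Rb appear in parallel from the tap: R_th = Ra‖Rb = (82.0 × 122)/204.0 = 49.0 kΩ.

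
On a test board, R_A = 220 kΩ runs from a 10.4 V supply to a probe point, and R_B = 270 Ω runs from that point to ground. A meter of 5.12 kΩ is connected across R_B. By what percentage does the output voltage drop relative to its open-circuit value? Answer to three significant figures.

The divider's output (Thévenin) resistance is R_A‖R_B = 269.7 Ω.
Fractional drop under load = R_th/(R_th + R_L) = 269.7 / (269.7 + 5120) = 0.05003.
So the output falls by 5.00 %.

5.00 %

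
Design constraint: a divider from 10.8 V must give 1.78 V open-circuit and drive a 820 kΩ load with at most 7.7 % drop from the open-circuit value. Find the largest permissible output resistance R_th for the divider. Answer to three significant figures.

Loading drop = R_th/(R_th + R_L) ≤ 0.0770, so R_th ≤ R_L · ε/(1−ε) = 820 kΩ × 0.0770/0.9230 = 68.4 kΩ.
(Any R1, R2 with R2/(R1+R2) = 0.165 and R1‖R2 ≤ 68.4 kΩ will meet the spec.)

R_th ≤ 68.4 kΩ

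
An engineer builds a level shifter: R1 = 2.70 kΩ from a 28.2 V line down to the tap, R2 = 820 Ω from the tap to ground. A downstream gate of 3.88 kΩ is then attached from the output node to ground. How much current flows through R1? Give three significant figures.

R2‖R_L = 676.9 Ω, so the source sees R1 + R2‖R_L = 3377 Ω.
I = 28.2 V / 3377 Ω = 8.35 mA.

I ≈ 8.35 mA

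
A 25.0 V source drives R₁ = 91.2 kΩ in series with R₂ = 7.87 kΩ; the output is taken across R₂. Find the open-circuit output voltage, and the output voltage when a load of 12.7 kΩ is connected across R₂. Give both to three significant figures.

Open-circuit: V = 25.0 × 7.87/(91.2 + 7.87) = 1.99 V.
With the load, R₂ becomes R₂‖R_L = 4.859 kΩ, so V = 25.0 × 4.859/96.06 = 1.26 V.

Unloaded: 1.99 V; loaded: 1.26 V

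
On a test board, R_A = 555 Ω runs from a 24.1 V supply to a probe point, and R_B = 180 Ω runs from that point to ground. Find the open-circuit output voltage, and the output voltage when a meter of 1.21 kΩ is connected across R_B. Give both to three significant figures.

Open-circuit: V = 24.1 × 180/(555 + 180) = 5.90 V.
With the load, R_B becomes R_B‖R_L = 156.7 Ω, so V = 24.1 × 156.7/711.7 = 5.31 V.

Unloaded: 5.90 V; loaded: 5.31 V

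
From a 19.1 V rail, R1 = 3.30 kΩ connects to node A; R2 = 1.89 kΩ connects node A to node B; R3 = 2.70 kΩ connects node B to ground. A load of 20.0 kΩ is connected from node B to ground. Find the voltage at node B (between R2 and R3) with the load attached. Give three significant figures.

V ≈ 6.00 V

At node B, R3 is in parallel with the load: R3‖R_L = 2.379 kΩ.
Below node A the resistance is R2 + (R3‖R_L) = 4.269 kΩ, so V_A = 19.1 × 4.269/7.569 = 10.77 V.
Then V_B = V_A × (R3‖R_L)/(R2 + R3‖R_L) = 10.77 × 2.379/4.269 = 6.00 V.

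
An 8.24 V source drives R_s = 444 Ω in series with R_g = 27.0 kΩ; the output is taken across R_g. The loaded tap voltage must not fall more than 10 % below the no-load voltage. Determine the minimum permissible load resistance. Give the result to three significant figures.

R_L(min) ≈ 3.93 kΩ

Output resistance R_th = R_s‖R_g = (444 × 27000)/27440 = 436.8 Ω.
The fractional drop is R_th/(R_th + R_L); requiring this ≤ 0.100 gives R_L ≥ R_th(1/0.100 − 1) = 436.8 × 9.000 = 3.93 kΩ.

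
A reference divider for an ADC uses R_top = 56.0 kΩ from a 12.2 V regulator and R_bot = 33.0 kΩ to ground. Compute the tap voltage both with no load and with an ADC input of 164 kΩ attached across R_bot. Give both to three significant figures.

Open-circuit: V = 12.2 × 33.0/(56.0 + 33.0) = 4.52 V.
With the load, R_bot becomes R_bot‖R_L = 27.47 kΩ, so V = 12.2 × 27.47/83.47 = 4.02 V.

Unloaded: 4.52 V; loaded: 4.02 V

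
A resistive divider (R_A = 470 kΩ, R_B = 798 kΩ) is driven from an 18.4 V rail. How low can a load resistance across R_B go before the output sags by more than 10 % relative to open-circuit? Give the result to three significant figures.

R_L(min) ≈ 2.66 MΩ

Output resistance R_th = R_A‖R_B = (470 × 798)/1268 = 295.8 kΩ.
The fractional drop is R_th/(R_th + R_L); requiring this ≤ 0.100 gives R_L ≥ R_th(1/0.100 − 1) = 295.8 × 9.000 = 2.66 MΩ.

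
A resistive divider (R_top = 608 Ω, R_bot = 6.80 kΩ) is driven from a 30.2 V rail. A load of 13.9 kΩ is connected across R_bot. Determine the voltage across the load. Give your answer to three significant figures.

The load sits in parallel with R_bot: R_bot‖R_L = (6800 × 13900) / (6800 + 13900) = 4566 Ω.
V_out = 30.2 × 4566 / (608 + 4566) = 30.2 × 4566/5174 = 26.7 V.
(Unloaded it would have been 27.7 V.)

V_out ≈ 26.7 V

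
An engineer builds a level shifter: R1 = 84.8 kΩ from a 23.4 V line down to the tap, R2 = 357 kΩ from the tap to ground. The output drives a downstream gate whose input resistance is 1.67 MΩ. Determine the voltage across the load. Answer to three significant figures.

The load sits in parallel with R2: R2‖R_L = (357 × 1670) / (357 + 1670) = 294.1 kΩ.
V_out = 23.4 × 294.1 / (84.8 + 294.1) = 23.4 × 294.1/378.9 = 18.2 V.

V_out ≈ 18.2 V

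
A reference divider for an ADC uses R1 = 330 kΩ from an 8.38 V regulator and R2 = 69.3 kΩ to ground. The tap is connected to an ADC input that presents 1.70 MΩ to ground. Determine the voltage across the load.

The load sits in parallel with R2: R2‖R_L = (69.3 × 1700) / (69.3 + 1700) = 66.59 kΩ.
V_out = 8.38 × 66.59 / (330 + 66.59) = 8.38 × 66.59/396.6 = 1.41 V.

V_out ≈ 1.41 V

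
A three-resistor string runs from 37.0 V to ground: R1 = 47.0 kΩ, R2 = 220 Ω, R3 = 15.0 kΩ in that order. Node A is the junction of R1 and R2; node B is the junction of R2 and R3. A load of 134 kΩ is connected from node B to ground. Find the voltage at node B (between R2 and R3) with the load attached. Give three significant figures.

V ≈ 8.22 V

At node B, R3 is in parallel with the load: R3‖R_L = 13490 Ω.
Below node A the resistance is R2 + (R3‖R_L) = 13710 Ω, so V_A = 37.0 × 13710/60710 = 8.356 V.
Then V_B = V_A × (R3‖R_L)/(R2 + R3‖R_L) = 8.356 × 13490/13710 = 8.22 V.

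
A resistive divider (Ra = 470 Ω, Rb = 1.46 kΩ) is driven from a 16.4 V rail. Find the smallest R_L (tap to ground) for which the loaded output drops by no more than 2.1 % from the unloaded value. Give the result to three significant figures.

R_L(min) ≈ 16.6 kΩ

Output resistance R_th = Ra‖Rb = (470 × 1460)/1930 = 355.5 Ω.
The fractional drop is R_th/(R_th + R_L); requiring this ≤ 0.0210 gives R_L ≥ R_th(1/0.0210 − 1) = 355.5 × 46.62 = 16.6 kΩ.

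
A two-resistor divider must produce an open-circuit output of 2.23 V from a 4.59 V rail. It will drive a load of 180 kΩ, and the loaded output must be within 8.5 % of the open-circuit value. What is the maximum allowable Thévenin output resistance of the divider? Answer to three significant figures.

Loading drop = R_th/(R_th + R_L) ≤ 0.0850, so R_th ≤ R_L · ε/(1−ε) = 180 kΩ × 0.0850/0.9150 = 16.7 kΩ.

R_th ≤ 16.7 kΩ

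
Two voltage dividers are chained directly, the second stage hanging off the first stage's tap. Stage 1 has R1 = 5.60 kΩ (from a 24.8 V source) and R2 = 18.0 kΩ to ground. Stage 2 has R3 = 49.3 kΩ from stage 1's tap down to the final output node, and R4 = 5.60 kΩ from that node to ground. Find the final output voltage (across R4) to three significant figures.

V_out ≈ 1.79 V

Stage 2 presents R3+R4 = 54.90 kΩ as a load on stage 1's tap.
Stage 1's lower leg becomes R2‖(R3+R4) = 13.56 kΩ, so V_mid = 24.8 × 13.56/19.16 = 17.55 V.
Stage 2 is itself unloaded: V_out = V_mid × R4/(R3+R4) = 17.55 × 5.60/54.90 = 1.79 V.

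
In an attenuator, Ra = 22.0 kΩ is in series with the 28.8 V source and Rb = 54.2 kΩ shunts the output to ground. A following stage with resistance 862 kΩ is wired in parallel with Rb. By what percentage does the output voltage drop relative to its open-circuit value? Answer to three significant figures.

1.78 %

The divider's output (Thévenin) resistance is Ra‖Rb = 15.65 kΩ.
Fractional drop under load = R_th/(R_th + R_L) = 15.65 / (15.65 + 862) = 0.01783.
So the output falls by 1.78 %.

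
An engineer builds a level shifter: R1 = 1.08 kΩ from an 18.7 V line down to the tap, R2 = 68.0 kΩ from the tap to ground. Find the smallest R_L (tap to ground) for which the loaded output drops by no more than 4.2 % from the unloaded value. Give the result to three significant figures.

Output resistance R_th = R1‖R2 = (1.08 × 68.0)/69.08 = 1.063 kΩ.
The fractional drop is R_th/(R_th + R_L); requiring this ≤ 0.0420 gives R_L ≥ R_th(1/0.0420 − 1) = 1.063 × 22.81 = 24.2 kΩ.

R_L(min) ≈ 24.2 kΩ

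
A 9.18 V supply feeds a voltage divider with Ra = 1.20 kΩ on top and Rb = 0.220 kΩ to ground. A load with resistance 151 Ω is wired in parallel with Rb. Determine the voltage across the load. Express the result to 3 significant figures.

V_out ≈ 0.637 V

The load sits in parallel with Rb: Rb‖R_L = (220 × 151) / (220 + 151) = 89.54 Ω.
V_out = 9.18 × 89.54 / (1200 + 89.54) = 9.18 × 89.54/1290 = 0.637 V.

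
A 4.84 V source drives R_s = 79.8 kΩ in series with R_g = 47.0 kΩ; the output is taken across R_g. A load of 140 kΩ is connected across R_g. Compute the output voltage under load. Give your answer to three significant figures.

The load sits in parallel with R_g: R_g‖R_L = (47.0 × 140) / (47.0 + 140) = 35.19 kΩ.
V_out = 4.84 × 35.19 / (79.8 + 35.19) = 4.84 × 35.19/115.0 = 1.48 V.

V_out ≈ 1.48 V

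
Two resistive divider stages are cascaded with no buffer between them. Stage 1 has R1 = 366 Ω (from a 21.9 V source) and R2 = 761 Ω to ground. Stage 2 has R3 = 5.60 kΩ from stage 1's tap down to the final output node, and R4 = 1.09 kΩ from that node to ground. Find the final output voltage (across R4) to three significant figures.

Stage 2 presents R3+R4 = 6690 Ω as a load on stage 1's tap.
Stage 1's lower leg becomes R2‖(R3+R4) = 683.3 Ω, so V_mid = 21.9 × 683.3/1049 = 14.26 V.
Stage 2 is itself unloaded: V_out = V_mid × R4/(R3+R4) = 14.26 × 1090/6690 = 2.32 V.

V_out ≈ 2.32 V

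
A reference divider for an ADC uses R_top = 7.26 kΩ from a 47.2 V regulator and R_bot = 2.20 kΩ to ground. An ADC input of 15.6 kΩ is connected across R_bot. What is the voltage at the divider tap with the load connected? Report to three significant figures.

The load sits in parallel with R_bot: R_bot‖R_L = (2.20 × 15.6) / (2.20 + 15.6) = 1.928 kΩ.
V_out = 47.2 × 1.928 / (7.26 + 1.928) = 47.2 × 1.928/9.188 = 9.90 V.

V_out ≈ 9.90 V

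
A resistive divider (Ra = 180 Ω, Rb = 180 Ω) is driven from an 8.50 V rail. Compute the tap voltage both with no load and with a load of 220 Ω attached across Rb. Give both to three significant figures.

Unloaded: 4.25 V; loaded: 3.02 V

Open-circuit: V = 8.50 × 180/(180 + 180) = 4.25 V.
With the load, Rb becomes Rb‖R_L = 99.00 Ω, so V = 8.50 × 99.00/279.0 = 3.02 V.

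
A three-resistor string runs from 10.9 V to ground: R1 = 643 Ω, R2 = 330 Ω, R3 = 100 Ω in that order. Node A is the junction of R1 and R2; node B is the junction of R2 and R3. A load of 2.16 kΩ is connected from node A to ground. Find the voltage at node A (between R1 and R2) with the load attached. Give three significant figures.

V ≈ 3.90 V

Below node A the series string R2+R3 = 430.0 Ω sits in parallel with the 2160 Ω load: 358.6 Ω.
V_A = 10.9 × 358.6/(643 + 358.6) = 3.90 V.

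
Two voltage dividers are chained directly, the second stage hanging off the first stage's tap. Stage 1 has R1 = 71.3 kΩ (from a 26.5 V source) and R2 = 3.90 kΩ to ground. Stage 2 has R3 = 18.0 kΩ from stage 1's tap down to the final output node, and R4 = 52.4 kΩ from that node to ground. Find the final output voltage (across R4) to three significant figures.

V_out ≈ 0.972 V

Stage 2 presents R3+R4 = 70.40 kΩ as a load on stage 1's tap.
Stage 1's lower leg becomes R2‖(R3+R4) = 3.695 kΩ, so V_mid = 26.5 × 3.695/75.00 = 1.306 V.
Stage 2 is itself unloaded: V_out = V_mid × R4/(R3+R4) = 1.306 × 52.4/70.40 = 0.972 V.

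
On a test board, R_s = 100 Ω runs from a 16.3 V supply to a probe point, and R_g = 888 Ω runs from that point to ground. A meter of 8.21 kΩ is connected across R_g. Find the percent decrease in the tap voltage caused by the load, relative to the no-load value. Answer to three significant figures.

1.08 %

The divider's output (Thévenin) resistance is R_s‖R_g = 89.88 Ω.
Fractional drop under load = R_th/(R_th + R_L) = 89.88 / (89.88 + 8210) = 0.01083.
So the output falls by 1.08 %.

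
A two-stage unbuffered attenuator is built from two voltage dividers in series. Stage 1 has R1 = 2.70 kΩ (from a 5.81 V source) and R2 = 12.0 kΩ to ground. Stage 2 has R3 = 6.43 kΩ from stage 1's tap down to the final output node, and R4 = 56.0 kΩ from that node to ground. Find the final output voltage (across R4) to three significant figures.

Stage 2 presents R3+R4 = 62.43 kΩ as a load on stage 1's tap.
Stage 1's lower leg becomes R2‖(R3+R4) = 10.07 kΩ, so V_mid = 5.81 × 10.07/12.77 = 4.581 V.
Stage 2 is itself unloaded: V_out = V_mid × R4/(R3+R4) = 4.581 × 56.0/62.43 = 4.11 V.

V_out ≈ 4.11 V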